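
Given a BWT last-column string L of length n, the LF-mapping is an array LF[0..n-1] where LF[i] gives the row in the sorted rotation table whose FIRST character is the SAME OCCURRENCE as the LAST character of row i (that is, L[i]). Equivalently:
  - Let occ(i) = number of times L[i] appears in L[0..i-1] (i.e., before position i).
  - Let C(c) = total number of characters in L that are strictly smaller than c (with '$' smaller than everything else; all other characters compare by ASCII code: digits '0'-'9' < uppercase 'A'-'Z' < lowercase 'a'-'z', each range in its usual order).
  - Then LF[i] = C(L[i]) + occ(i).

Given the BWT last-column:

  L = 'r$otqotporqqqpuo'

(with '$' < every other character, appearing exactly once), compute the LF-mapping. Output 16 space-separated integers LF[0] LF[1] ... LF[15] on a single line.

Answer: 11 0 1 13 7 2 14 5 3 12 8 9 10 6 15 4

Derivation:
Char counts: '$':1, 'o':4, 'p':2, 'q':4, 'r':2, 't':2, 'u':1
C (first-col start): C('$')=0, C('o')=1, C('p')=5, C('q')=7, C('r')=11, C('t')=13, C('u')=15
L[0]='r': occ=0, LF[0]=C('r')+0=11+0=11
L[1]='$': occ=0, LF[1]=C('$')+0=0+0=0
L[2]='o': occ=0, LF[2]=C('o')+0=1+0=1
L[3]='t': occ=0, LF[3]=C('t')+0=13+0=13
L[4]='q': occ=0, LF[4]=C('q')+0=7+0=7
L[5]='o': occ=1, LF[5]=C('o')+1=1+1=2
L[6]='t': occ=1, LF[6]=C('t')+1=13+1=14
L[7]='p': occ=0, LF[7]=C('p')+0=5+0=5
L[8]='o': occ=2, LF[8]=C('o')+2=1+2=3
L[9]='r': occ=1, LF[9]=C('r')+1=11+1=12
L[10]='q': occ=1, LF[10]=C('q')+1=7+1=8
L[11]='q': occ=2, LF[11]=C('q')+2=7+2=9
L[12]='q': occ=3, LF[12]=C('q')+3=7+3=10
L[13]='p': occ=1, LF[13]=C('p')+1=5+1=6
L[14]='u': occ=0, LF[14]=C('u')+0=15+0=15
L[15]='o': occ=3, LF[15]=C('o')+3=1+3=4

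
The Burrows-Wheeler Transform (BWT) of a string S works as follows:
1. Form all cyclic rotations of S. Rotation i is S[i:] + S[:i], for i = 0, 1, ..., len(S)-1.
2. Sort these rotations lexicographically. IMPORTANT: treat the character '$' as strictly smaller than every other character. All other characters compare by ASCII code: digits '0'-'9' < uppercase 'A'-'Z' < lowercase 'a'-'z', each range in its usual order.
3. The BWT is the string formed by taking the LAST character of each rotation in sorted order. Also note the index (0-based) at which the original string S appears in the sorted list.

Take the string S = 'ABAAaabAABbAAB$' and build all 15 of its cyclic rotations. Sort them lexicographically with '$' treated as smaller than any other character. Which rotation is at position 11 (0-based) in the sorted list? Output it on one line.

All 15 rotations (rotation i = S[i:]+S[:i]):
  rot[0] = ABAAaabAABbAAB$
  rot[1] = BAAaabAABbAAB$A
  rot[2] = AAaabAABbAAB$AB
  rot[3] = AaabAABbAAB$ABA
  rot[4] = aabAABbAAB$ABAA
  rot[5] = abAABbAAB$ABAAa
  rot[6] = bAABbAAB$ABAAaa
  rot[7] = AABbAAB$ABAAaab
  rot[8] = ABbAAB$ABAAaabA
  rot[9] = BbAAB$ABAAaabAA
  rot[10] = bAAB$ABAAaabAAB
  rot[11] = AAB$ABAAaabAABb
  rot[12] = AB$ABAAaabAABbA
  rot[13] = B$ABAAaabAABbAA
  rot[14] = $ABAAaabAABbAAB
Sorted (with $ < everything):
  sorted[0] = $ABAAaabAABbAAB
  sorted[1] = AAB$ABAAaabAABb
  sorted[2] = AABbAAB$ABAAaab
  sorted[3] = AAaabAABbAAB$AB
  sorted[4] = AB$ABAAaabAABbA
  sorted[5] = ABAAaabAABbAAB$
  sorted[6] = ABbAAB$ABAAaabA
  sorted[7] = AaabAABbAAB$ABA
  sorted[8] = B$ABAAaabAABbAA
  sorted[9] = BAAaabAABbAAB$A
  sorted[10] = BbAAB$ABAAaabAA
  sorted[11] = aabAABbAAB$ABAA
  sorted[12] = abAABbAAB$ABAAa
  sorted[13] = bAAB$ABAAaabAAB
  sorted[14] = bAABbAAB$ABAAaa
sorted[11] = aabAABbAAB$ABAA

Answer: aabAABbAAB$ABAA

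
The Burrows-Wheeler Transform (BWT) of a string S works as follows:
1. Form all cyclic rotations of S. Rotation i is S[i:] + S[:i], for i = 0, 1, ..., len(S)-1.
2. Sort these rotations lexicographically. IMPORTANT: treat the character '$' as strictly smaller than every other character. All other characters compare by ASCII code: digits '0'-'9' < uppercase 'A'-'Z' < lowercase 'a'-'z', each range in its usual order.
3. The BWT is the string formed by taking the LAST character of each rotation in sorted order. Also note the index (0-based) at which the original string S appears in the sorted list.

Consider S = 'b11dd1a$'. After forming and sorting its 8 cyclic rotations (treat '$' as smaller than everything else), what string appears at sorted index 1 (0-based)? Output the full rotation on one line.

All 8 rotations (rotation i = S[i:]+S[:i]):
  rot[0] = b11dd1a$
  rot[1] = 11dd1a$b
  rot[2] = 1dd1a$b1
  rot[3] = dd1a$b11
  rot[4] = d1a$b11d
  rot[5] = 1a$b11dd
  rot[6] = a$b11dd1
  rot[7] = $b11dd1a
Sorted (with $ < everything):
  sorted[0] = $b11dd1a
  sorted[1] = 11dd1a$b
  sorted[2] = 1a$b11dd
  sorted[3] = 1dd1a$b1
  sorted[4] = a$b11dd1
  sorted[5] = b11dd1a$
  sorted[6] = d1a$b11d
  sorted[7] = dd1a$b11
sorted[1] = 11dd1a$b

Answer: 11dd1a$b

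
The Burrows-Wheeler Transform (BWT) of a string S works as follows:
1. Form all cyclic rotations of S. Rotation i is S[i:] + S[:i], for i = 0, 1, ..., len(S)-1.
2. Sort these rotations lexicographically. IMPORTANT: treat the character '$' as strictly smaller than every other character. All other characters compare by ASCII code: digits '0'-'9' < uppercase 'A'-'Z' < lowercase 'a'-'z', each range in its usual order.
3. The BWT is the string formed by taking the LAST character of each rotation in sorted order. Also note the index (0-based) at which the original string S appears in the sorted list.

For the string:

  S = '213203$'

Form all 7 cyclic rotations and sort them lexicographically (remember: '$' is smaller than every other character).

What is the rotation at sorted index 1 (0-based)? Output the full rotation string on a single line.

All 7 rotations (rotation i = S[i:]+S[:i]):
  rot[0] = 213203$
  rot[1] = 13203$2
  rot[2] = 3203$21
  rot[3] = 203$213
  rot[4] = 03$2132
  rot[5] = 3$21320
  rot[6] = $213203
Sorted (with $ < everything):
  sorted[0] = $213203
  sorted[1] = 03$2132
  sorted[2] = 13203$2
  sorted[3] = 203$213
  sorted[4] = 213203$
  sorted[5] = 3$21320
  sorted[6] = 3203$21
sorted[1] = 03$2132

Answer: 03$2132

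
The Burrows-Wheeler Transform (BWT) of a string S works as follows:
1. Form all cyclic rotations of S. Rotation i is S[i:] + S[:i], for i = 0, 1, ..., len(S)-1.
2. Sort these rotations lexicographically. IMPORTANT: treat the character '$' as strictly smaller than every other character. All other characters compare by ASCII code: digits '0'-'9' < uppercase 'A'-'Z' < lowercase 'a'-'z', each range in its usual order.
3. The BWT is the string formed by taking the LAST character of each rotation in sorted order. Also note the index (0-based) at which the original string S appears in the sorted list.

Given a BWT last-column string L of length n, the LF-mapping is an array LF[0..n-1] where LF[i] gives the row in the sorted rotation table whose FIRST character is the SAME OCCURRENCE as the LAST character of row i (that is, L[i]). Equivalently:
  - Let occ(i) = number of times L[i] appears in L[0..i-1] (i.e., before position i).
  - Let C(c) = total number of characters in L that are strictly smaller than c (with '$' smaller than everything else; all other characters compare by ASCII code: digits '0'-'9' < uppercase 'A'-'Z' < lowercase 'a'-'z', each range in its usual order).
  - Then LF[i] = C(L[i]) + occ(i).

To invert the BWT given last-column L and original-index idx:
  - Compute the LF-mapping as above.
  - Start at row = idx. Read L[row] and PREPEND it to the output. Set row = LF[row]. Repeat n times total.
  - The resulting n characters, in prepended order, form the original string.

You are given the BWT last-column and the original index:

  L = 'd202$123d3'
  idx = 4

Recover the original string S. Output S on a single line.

LF mapping: 8 3 1 4 0 2 5 6 9 7
Walk LF starting at row 4, prepending L[row]:
  step 1: row=4, L[4]='$', prepend. Next row=LF[4]=0
  step 2: row=0, L[0]='d', prepend. Next row=LF[0]=8
  step 3: row=8, L[8]='d', prepend. Next row=LF[8]=9
  step 4: row=9, L[9]='3', prepend. Next row=LF[9]=7
  step 5: row=7, L[7]='3', prepend. Next row=LF[7]=6
  step 6: row=6, L[6]='2', prepend. Next row=LF[6]=5
  step 7: row=5, L[5]='1', prepend. Next row=LF[5]=2
  step 8: row=2, L[2]='0', prepend. Next row=LF[2]=1
  step 9: row=1, L[1]='2', prepend. Next row=LF[1]=3
  step 10: row=3, L[3]='2', prepend. Next row=LF[3]=4
Reversed output: 2201233dd$

Answer: 2201233dd$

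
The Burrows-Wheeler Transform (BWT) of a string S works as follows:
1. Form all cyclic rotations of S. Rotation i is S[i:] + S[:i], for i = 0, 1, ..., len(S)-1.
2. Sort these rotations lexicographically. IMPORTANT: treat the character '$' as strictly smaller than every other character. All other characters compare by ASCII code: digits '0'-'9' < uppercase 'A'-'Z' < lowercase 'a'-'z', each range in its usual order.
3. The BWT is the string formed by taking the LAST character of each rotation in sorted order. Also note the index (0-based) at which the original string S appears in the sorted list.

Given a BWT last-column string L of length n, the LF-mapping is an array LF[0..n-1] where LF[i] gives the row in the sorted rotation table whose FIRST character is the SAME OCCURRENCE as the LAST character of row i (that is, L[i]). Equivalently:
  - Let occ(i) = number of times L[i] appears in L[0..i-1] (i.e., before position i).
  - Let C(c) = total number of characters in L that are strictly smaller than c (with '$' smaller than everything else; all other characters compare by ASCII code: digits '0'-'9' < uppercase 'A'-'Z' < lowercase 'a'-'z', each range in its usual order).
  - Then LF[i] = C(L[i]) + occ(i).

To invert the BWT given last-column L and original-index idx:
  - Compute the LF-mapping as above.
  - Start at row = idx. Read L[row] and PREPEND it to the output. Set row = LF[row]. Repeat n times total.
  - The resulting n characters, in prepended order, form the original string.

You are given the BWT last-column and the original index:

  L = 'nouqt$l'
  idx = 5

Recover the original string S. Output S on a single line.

Answer: tqolun$

Derivation:
LF mapping: 2 3 6 4 5 0 1
Walk LF starting at row 5, prepending L[row]:
  step 1: row=5, L[5]='$', prepend. Next row=LF[5]=0
  step 2: row=0, L[0]='n', prepend. Next row=LF[0]=2
  step 3: row=2, L[2]='u', prepend. Next row=LF[2]=6
  step 4: row=6, L[6]='l', prepend. Next row=LF[6]=1
  step 5: row=1, L[1]='o', prepend. Next row=LF[1]=3
  step 6: row=3, L[3]='q', prepend. Next row=LF[3]=4
  step 7: row=4, L[4]='t', prepend. Next row=LF[4]=5
Reversed output: tqolun$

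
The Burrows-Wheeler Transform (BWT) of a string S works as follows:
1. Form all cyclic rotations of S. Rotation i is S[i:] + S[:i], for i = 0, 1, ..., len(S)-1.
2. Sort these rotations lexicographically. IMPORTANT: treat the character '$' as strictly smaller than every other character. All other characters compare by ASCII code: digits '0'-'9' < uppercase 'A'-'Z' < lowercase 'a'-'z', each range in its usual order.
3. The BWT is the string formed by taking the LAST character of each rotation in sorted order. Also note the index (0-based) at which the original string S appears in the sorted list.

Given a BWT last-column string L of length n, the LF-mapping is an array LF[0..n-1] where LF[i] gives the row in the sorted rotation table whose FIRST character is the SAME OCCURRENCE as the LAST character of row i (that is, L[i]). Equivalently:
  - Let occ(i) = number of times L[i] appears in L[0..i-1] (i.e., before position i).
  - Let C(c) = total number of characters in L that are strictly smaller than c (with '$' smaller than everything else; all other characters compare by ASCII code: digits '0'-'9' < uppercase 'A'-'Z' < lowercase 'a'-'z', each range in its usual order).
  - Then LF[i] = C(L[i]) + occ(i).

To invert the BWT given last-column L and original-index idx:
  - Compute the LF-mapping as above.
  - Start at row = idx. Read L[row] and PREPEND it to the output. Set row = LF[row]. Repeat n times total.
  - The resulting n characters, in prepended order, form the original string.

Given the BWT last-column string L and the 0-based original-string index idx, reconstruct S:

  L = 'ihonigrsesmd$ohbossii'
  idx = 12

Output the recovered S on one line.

Answer: neighborhoodmississi$

Derivation:
LF mapping: 7 5 13 12 8 4 16 17 3 18 11 2 0 14 6 1 15 19 20 9 10
Walk LF starting at row 12, prepending L[row]:
  step 1: row=12, L[12]='$', prepend. Next row=LF[12]=0
  step 2: row=0, L[0]='i', prepend. Next row=LF[0]=7
  step 3: row=7, L[7]='s', prepend. Next row=LF[7]=17
  step 4: row=17, L[17]='s', prepend. Next row=LF[17]=19
  step 5: row=19, L[19]='i', prepend. Next row=LF[19]=9
  step 6: row=9, L[9]='s', prepend. Next row=LF[9]=18
  step 7: row=18, L[18]='s', prepend. Next row=LF[18]=20
  step 8: row=20, L[20]='i', prepend. Next row=LF[20]=10
  step 9: row=10, L[10]='m', prepend. Next row=LF[10]=11
  step 10: row=11, L[11]='d', prepend. Next row=LF[11]=2
  step 11: row=2, L[2]='o', prepend. Next row=LF[2]=13
  step 12: row=13, L[13]='o', prepend. Next row=LF[13]=14
  step 13: row=14, L[14]='h', prepend. Next row=LF[14]=6
  step 14: row=6, L[6]='r', prepend. Next row=LF[6]=16
  step 15: row=16, L[16]='o', prepend. Next row=LF[16]=15
  step 16: row=15, L[15]='b', prepend. Next row=LF[15]=1
  step 17: row=1, L[1]='h', prepend. Next row=LF[1]=5
  step 18: row=5, L[5]='g', prepend. Next row=LF[5]=4
  step 19: row=4, L[4]='i', prepend. Next row=LF[4]=8
  step 20: row=8, L[8]='e', prepend. Next row=LF[8]=3
  step 21: row=3, L[3]='n', prepend. Next row=LF[3]=12
Reversed output: neighborhoodmississi$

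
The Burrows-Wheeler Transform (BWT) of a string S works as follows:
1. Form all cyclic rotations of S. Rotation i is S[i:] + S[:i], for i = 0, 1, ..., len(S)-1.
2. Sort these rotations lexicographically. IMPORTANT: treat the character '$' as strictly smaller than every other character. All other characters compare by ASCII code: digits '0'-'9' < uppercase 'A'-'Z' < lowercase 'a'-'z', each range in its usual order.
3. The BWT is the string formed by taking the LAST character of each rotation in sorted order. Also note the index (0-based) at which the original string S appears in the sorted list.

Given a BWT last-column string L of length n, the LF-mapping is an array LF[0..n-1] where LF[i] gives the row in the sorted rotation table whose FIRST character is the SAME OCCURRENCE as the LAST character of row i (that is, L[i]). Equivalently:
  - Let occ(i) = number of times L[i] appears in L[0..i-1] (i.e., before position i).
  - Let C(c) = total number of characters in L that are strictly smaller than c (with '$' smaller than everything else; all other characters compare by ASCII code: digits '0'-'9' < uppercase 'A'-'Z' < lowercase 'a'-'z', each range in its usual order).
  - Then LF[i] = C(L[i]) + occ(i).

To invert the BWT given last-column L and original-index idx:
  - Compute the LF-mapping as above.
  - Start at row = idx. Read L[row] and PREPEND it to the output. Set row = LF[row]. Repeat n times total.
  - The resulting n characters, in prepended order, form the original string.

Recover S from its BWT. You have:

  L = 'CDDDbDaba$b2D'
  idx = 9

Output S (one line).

Answer: aaDDD2bDbbDC$

Derivation:
LF mapping: 2 3 4 5 10 6 8 11 9 0 12 1 7
Walk LF starting at row 9, prepending L[row]:
  step 1: row=9, L[9]='$', prepend. Next row=LF[9]=0
  step 2: row=0, L[0]='C', prepend. Next row=LF[0]=2
  step 3: row=2, L[2]='D', prepend. Next row=LF[2]=4
  step 4: row=4, L[4]='b', prepend. Next row=LF[4]=10
  step 5: row=10, L[10]='b', prepend. Next row=LF[10]=12
  step 6: row=12, L[12]='D', prepend. Next row=LF[12]=7
  step 7: row=7, L[7]='b', prepend. Next row=LF[7]=11
  step 8: row=11, L[11]='2', prepend. Next row=LF[11]=1
  step 9: row=1, L[1]='D', prepend. Next row=LF[1]=3
  step 10: row=3, L[3]='D', prepend. Next row=LF[3]=5
  step 11: row=5, L[5]='D', prepend. Next row=LF[5]=6
  step 12: row=6, L[6]='a', prepend. Next row=LF[6]=8
  step 13: row=8, L[8]='a', prepend. Next row=LF[8]=9
Reversed output: aaDDD2bDbbDC$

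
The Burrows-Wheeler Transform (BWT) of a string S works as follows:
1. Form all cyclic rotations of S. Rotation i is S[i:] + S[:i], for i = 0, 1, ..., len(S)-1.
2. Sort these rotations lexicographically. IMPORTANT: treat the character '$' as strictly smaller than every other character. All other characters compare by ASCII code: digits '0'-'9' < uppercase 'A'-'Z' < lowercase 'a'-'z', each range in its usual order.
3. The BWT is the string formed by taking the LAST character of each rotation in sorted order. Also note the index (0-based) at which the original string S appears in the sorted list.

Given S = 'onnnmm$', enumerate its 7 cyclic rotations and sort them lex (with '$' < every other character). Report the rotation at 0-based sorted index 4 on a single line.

All 7 rotations (rotation i = S[i:]+S[:i]):
  rot[0] = onnnmm$
  rot[1] = nnnmm$o
  rot[2] = nnmm$on
  rot[3] = nmm$onn
  rot[4] = mm$onnn
  rot[5] = m$onnnm
  rot[6] = $onnnmm
Sorted (with $ < everything):
  sorted[0] = $onnnmm
  sorted[1] = m$onnnm
  sorted[2] = mm$onnn
  sorted[3] = nmm$onn
  sorted[4] = nnmm$on
  sorted[5] = nnnmm$o
  sorted[6] = onnnmm$
sorted[4] = nnmm$on

Answer: nnmm$on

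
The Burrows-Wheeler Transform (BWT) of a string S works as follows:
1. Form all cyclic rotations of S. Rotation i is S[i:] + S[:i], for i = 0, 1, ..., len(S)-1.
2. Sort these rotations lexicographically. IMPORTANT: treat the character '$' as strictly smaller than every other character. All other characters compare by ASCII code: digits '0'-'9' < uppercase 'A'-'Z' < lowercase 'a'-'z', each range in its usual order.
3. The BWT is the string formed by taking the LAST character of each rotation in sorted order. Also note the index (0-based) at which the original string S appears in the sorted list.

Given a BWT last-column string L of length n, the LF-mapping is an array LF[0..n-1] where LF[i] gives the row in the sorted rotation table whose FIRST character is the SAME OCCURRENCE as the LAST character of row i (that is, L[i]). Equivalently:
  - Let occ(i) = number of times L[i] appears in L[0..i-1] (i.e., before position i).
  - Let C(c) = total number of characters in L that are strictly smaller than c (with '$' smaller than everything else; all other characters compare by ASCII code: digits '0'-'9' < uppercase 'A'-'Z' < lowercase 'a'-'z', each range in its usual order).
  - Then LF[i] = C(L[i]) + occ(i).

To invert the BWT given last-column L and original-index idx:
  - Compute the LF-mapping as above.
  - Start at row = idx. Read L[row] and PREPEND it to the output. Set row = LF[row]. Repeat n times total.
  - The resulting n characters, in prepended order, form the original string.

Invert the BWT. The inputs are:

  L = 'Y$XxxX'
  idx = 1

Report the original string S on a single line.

Answer: XXxxY$

Derivation:
LF mapping: 3 0 1 4 5 2
Walk LF starting at row 1, prepending L[row]:
  step 1: row=1, L[1]='$', prepend. Next row=LF[1]=0
  step 2: row=0, L[0]='Y', prepend. Next row=LF[0]=3
  step 3: row=3, L[3]='x', prepend. Next row=LF[3]=4
  step 4: row=4, L[4]='x', prepend. Next row=LF[4]=5
  step 5: row=5, L[5]='X', prepend. Next row=LF[5]=2
  step 6: row=2, L[2]='X', prepend. Next row=LF[2]=1
Reversed output: XXxxY$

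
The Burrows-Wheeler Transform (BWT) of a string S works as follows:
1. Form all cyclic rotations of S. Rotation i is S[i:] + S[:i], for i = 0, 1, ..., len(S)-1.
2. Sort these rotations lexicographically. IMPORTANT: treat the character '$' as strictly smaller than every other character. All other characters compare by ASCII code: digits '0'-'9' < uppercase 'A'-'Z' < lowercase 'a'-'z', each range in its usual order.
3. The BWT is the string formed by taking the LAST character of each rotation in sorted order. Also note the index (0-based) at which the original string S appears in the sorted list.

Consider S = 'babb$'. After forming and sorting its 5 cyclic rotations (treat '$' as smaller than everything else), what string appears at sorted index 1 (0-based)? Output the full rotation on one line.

All 5 rotations (rotation i = S[i:]+S[:i]):
  rot[0] = babb$
  rot[1] = abb$b
  rot[2] = bb$ba
  rot[3] = b$bab
  rot[4] = $babb
Sorted (with $ < everything):
  sorted[0] = $babb
  sorted[1] = abb$b
  sorted[2] = b$bab
  sorted[3] = babb$
  sorted[4] = bb$ba
sorted[1] = abb$b

Answer: abb$b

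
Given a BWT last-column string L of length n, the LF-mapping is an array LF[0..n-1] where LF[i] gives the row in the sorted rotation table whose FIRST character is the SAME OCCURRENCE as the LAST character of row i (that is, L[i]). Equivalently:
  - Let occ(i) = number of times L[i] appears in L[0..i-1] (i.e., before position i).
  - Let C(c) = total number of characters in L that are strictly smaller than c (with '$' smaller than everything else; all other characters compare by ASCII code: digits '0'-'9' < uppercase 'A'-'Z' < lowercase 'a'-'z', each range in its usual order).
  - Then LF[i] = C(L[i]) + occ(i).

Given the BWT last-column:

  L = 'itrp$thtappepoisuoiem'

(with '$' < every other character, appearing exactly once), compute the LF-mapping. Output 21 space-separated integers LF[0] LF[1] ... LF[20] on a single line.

Answer: 5 17 15 11 0 18 4 19 1 12 13 2 14 9 6 16 20 10 7 3 8

Derivation:
Char counts: '$':1, 'a':1, 'e':2, 'h':1, 'i':3, 'm':1, 'o':2, 'p':4, 'r':1, 's':1, 't':3, 'u':1
C (first-col start): C('$')=0, C('a')=1, C('e')=2, C('h')=4, C('i')=5, C('m')=8, C('o')=9, C('p')=11, C('r')=15, C('s')=16, C('t')=17, C('u')=20
L[0]='i': occ=0, LF[0]=C('i')+0=5+0=5
L[1]='t': occ=0, LF[1]=C('t')+0=17+0=17
L[2]='r': occ=0, LF[2]=C('r')+0=15+0=15
L[3]='p': occ=0, LF[3]=C('p')+0=11+0=11
L[4]='$': occ=0, LF[4]=C('$')+0=0+0=0
L[5]='t': occ=1, LF[5]=C('t')+1=17+1=18
L[6]='h': occ=0, LF[6]=C('h')+0=4+0=4
L[7]='t': occ=2, LF[7]=C('t')+2=17+2=19
L[8]='a': occ=0, LF[8]=C('a')+0=1+0=1
L[9]='p': occ=1, LF[9]=C('p')+1=11+1=12
L[10]='p': occ=2, LF[10]=C('p')+2=11+2=13
L[11]='e': occ=0, LF[11]=C('e')+0=2+0=2
L[12]='p': occ=3, LF[12]=C('p')+3=11+3=14
L[13]='o': occ=0, LF[13]=C('o')+0=9+0=9
L[14]='i': occ=1, LF[14]=C('i')+1=5+1=6
L[15]='s': occ=0, LF[15]=C('s')+0=16+0=16
L[16]='u': occ=0, LF[16]=C('u')+0=20+0=20
L[17]='o': occ=1, LF[17]=C('o')+1=9+1=10
L[18]='i': occ=2, LF[18]=C('i')+2=5+2=7
L[19]='e': occ=1, LF[19]=C('e')+1=2+1=3
L[20]='m': occ=0, LF[20]=C('m')+0=8+0=8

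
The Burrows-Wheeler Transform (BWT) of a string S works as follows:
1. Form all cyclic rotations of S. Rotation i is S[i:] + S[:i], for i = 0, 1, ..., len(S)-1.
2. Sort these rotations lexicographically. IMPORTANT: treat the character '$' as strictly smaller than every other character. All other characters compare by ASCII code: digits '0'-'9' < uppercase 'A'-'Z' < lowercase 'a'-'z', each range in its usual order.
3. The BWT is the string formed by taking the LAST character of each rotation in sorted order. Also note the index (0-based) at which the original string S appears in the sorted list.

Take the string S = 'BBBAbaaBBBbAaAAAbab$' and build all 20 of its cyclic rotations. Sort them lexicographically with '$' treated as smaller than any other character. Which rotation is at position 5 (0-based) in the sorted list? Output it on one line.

Answer: Abab$BBBAbaaBBBbAaAA

Derivation:
All 20 rotations (rotation i = S[i:]+S[:i]):
  rot[0] = BBBAbaaBBBbAaAAAbab$
  rot[1] = BBAbaaBBBbAaAAAbab$B
  rot[2] = BAbaaBBBbAaAAAbab$BB
  rot[3] = AbaaBBBbAaAAAbab$BBB
  rot[4] = baaBBBbAaAAAbab$BBBA
  rot[5] = aaBBBbAaAAAbab$BBBAb
  rot[6] = aBBBbAaAAAbab$BBBAba
  rot[7] = BBBbAaAAAbab$BBBAbaa
  rot[8] = BBbAaAAAbab$BBBAbaaB
  rot[9] = BbAaAAAbab$BBBAbaaBB
  rot[10] = bAaAAAbab$BBBAbaaBBB
  rot[11] = AaAAAbab$BBBAbaaBBBb
  rot[12] = aAAAbab$BBBAbaaBBBbA
  rot[13] = AAAbab$BBBAbaaBBBbAa
  rot[14] = AAbab$BBBAbaaBBBbAaA
  rot[15] = Abab$BBBAbaaBBBbAaAA
  rot[16] = bab$BBBAbaaBBBbAaAAA
  rot[17] = ab$BBBAbaaBBBbAaAAAb
  rot[18] = b$BBBAbaaBBBbAaAAAba
  rot[19] = $BBBAbaaBBBbAaAAAbab
Sorted (with $ < everything):
  sorted[0] = $BBBAbaaBBBbAaAAAbab
  sorted[1] = AAAbab$BBBAbaaBBBbAa
  sorted[2] = AAbab$BBBAbaaBBBbAaA
  sorted[3] = AaAAAbab$BBBAbaaBBBb
  sorted[4] = AbaaBBBbAaAAAbab$BBB
  sorted[5] = Abab$BBBAbaaBBBbAaAA
  sorted[6] = BAbaaBBBbAaAAAbab$BB
  sorted[7] = BBAbaaBBBbAaAAAbab$B
  sorted[8] = BBBAbaaBBBbAaAAAbab$
  sorted[9] = BBBbAaAAAbab$BBBAbaa
  sorted[10] = BBbAaAAAbab$BBBAbaaB
  sorted[11] = BbAaAAAbab$BBBAbaaBB
  sorted[12] = aAAAbab$BBBAbaaBBBbA
  sorted[13] = aBBBbAaAAAbab$BBBAba
  sorted[14] = aaBBBbAaAAAbab$BBBAb
  sorted[15] = ab$BBBAbaaBBBbAaAAAb
  sorted[16] = b$BBBAbaaBBBbAaAAAba
  sorted[17] = bAaAAAbab$BBBAbaaBBB
  sorted[18] = baaBBBbAaAAAbab$BBBA
  sorted[19] = bab$BBBAbaaBBBbAaAAA
sorted[5] = Abab$BBBAbaaBBBbAaAA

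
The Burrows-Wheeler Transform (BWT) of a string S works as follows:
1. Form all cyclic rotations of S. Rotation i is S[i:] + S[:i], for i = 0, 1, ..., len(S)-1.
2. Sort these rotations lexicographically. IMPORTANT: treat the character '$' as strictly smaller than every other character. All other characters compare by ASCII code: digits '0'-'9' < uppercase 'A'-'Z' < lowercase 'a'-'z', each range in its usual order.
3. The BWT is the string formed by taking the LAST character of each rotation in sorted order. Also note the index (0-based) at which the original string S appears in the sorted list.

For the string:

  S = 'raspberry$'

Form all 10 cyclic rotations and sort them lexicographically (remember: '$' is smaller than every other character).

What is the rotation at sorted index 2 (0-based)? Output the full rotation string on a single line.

All 10 rotations (rotation i = S[i:]+S[:i]):
  rot[0] = raspberry$
  rot[1] = aspberry$r
  rot[2] = spberry$ra
  rot[3] = pberry$ras
  rot[4] = berry$rasp
  rot[5] = erry$raspb
  rot[6] = rry$raspbe
  rot[7] = ry$raspber
  rot[8] = y$raspberr
  rot[9] = $raspberry
Sorted (with $ < everything):
  sorted[0] = $raspberry
  sorted[1] = aspberry$r
  sorted[2] = berry$rasp
  sorted[3] = erry$raspb
  sorted[4] = pberry$ras
  sorted[5] = raspberry$
  sorted[6] = rry$raspbe
  sorted[7] = ry$raspber
  sorted[8] = spberry$ra
  sorted[9] = y$raspberr
sorted[2] = berry$rasp

Answer: berry$rasp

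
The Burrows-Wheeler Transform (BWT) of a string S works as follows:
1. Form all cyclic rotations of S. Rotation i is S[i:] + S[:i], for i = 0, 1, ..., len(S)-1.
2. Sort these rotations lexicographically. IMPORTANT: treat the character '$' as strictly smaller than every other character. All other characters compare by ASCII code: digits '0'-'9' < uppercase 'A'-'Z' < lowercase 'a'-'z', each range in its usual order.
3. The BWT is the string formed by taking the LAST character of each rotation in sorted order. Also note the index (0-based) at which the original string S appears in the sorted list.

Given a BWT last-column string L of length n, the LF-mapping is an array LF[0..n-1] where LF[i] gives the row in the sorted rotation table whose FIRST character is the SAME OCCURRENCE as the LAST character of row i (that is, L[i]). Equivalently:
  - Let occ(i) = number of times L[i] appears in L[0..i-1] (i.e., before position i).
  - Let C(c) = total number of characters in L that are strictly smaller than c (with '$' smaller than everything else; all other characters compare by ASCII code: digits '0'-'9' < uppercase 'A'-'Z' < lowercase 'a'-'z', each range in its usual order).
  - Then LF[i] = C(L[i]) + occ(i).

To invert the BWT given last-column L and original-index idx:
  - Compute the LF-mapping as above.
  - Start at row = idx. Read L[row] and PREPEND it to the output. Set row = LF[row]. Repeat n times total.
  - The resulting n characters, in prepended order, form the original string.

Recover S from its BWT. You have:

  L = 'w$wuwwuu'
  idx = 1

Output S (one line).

Answer: uuwwuww$

Derivation:
LF mapping: 4 0 5 1 6 7 2 3
Walk LF starting at row 1, prepending L[row]:
  step 1: row=1, L[1]='$', prepend. Next row=LF[1]=0
  step 2: row=0, L[0]='w', prepend. Next row=LF[0]=4
  step 3: row=4, L[4]='w', prepend. Next row=LF[4]=6
  step 4: row=6, L[6]='u', prepend. Next row=LF[6]=2
  step 5: row=2, L[2]='w', prepend. Next row=LF[2]=5
  step 6: row=5, L[5]='w', prepend. Next row=LF[5]=7
  step 7: row=7, L[7]='u', prepend. Next row=LF[7]=3
  step 8: row=3, L[3]='u', prepend. Next row=LF[3]=1
Reversed output: uuwwuww$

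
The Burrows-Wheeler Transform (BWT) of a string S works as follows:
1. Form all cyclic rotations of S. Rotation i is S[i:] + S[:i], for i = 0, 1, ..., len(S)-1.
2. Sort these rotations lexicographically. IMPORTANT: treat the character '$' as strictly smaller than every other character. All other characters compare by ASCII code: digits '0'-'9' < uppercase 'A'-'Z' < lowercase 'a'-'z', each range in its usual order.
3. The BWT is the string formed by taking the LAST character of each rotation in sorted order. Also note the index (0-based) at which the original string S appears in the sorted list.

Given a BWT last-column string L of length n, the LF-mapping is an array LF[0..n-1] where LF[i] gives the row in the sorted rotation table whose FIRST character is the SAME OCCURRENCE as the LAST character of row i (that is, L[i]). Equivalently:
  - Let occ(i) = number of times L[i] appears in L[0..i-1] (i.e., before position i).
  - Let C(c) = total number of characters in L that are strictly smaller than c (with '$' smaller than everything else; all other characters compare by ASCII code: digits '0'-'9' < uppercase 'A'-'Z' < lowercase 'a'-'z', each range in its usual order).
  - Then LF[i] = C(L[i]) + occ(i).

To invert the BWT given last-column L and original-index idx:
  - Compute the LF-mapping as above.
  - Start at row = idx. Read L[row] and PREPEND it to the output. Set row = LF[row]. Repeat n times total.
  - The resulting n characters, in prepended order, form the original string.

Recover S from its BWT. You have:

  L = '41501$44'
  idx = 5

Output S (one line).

LF mapping: 4 2 7 1 3 0 5 6
Walk LF starting at row 5, prepending L[row]:
  step 1: row=5, L[5]='$', prepend. Next row=LF[5]=0
  step 2: row=0, L[0]='4', prepend. Next row=LF[0]=4
  step 3: row=4, L[4]='1', prepend. Next row=LF[4]=3
  step 4: row=3, L[3]='0', prepend. Next row=LF[3]=1
  step 5: row=1, L[1]='1', prepend. Next row=LF[1]=2
  step 6: row=2, L[2]='5', prepend. Next row=LF[2]=7
  step 7: row=7, L[7]='4', prepend. Next row=LF[7]=6
  step 8: row=6, L[6]='4', prepend. Next row=LF[6]=5
Reversed output: 4451014$

Answer: 4451014$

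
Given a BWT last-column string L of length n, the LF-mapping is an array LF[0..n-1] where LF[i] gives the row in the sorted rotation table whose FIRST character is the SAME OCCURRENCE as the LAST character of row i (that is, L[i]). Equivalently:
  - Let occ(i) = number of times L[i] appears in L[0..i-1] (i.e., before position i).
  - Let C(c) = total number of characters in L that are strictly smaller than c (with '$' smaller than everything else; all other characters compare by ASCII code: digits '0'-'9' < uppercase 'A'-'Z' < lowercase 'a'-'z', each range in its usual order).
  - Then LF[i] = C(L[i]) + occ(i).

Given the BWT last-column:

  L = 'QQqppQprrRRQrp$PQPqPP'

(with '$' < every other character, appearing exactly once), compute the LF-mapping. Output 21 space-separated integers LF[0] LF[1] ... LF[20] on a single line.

Char counts: '$':1, 'P':4, 'Q':5, 'R':2, 'p':4, 'q':2, 'r':3
C (first-col start): C('$')=0, C('P')=1, C('Q')=5, C('R')=10, C('p')=12, C('q')=16, C('r')=18
L[0]='Q': occ=0, LF[0]=C('Q')+0=5+0=5
L[1]='Q': occ=1, LF[1]=C('Q')+1=5+1=6
L[2]='q': occ=0, LF[2]=C('q')+0=16+0=16
L[3]='p': occ=0, LF[3]=C('p')+0=12+0=12
L[4]='p': occ=1, LF[4]=C('p')+1=12+1=13
L[5]='Q': occ=2, LF[5]=C('Q')+2=5+2=7
L[6]='p': occ=2, LF[6]=C('p')+2=12+2=14
L[7]='r': occ=0, LF[7]=C('r')+0=18+0=18
L[8]='r': occ=1, LF[8]=C('r')+1=18+1=19
L[9]='R': occ=0, LF[9]=C('R')+0=10+0=10
L[10]='R': occ=1, LF[10]=C('R')+1=10+1=11
L[11]='Q': occ=3, LF[11]=C('Q')+3=5+3=8
L[12]='r': occ=2, LF[12]=C('r')+2=18+2=20
L[13]='p': occ=3, LF[13]=C('p')+3=12+3=15
L[14]='$': occ=0, LF[14]=C('$')+0=0+0=0
L[15]='P': occ=0, LF[15]=C('P')+0=1+0=1
L[16]='Q': occ=4, LF[16]=C('Q')+4=5+4=9
L[17]='P': occ=1, LF[17]=C('P')+1=1+1=2
L[18]='q': occ=1, LF[18]=C('q')+1=16+1=17
L[19]='P': occ=2, LF[19]=C('P')+2=1+2=3
L[20]='P': occ=3, LF[20]=C('P')+3=1+3=4

Answer: 5 6 16 12 13 7 14 18 19 10 11 8 20 15 0 1 9 2 17 3 4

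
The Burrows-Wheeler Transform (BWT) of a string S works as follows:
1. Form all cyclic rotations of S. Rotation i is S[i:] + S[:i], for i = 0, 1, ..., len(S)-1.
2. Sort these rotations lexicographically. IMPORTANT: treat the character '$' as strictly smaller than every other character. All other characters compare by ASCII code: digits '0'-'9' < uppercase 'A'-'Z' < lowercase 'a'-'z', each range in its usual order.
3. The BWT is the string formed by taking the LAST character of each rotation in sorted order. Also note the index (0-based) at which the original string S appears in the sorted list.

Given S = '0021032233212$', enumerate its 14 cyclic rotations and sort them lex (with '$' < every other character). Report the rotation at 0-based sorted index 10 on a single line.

Answer: 233212$0021032

Derivation:
All 14 rotations (rotation i = S[i:]+S[:i]):
  rot[0] = 0021032233212$
  rot[1] = 021032233212$0
  rot[2] = 21032233212$00
  rot[3] = 1032233212$002
  rot[4] = 032233212$0021
  rot[5] = 32233212$00210
  rot[6] = 2233212$002103
  rot[7] = 233212$0021032
  rot[8] = 33212$00210322
  rot[9] = 3212$002103223
  rot[10] = 212$0021032233
  rot[11] = 12$00210322332
  rot[12] = 2$002103223321
  rot[13] = $0021032233212
Sorted (with $ < everything):
  sorted[0] = $0021032233212
  sorted[1] = 0021032233212$
  sorted[2] = 021032233212$0
  sorted[3] = 032233212$0021
  sorted[4] = 1032233212$002
  sorted[5] = 12$00210322332
  sorted[6] = 2$002103223321
  sorted[7] = 21032233212$00
  sorted[8] = 212$0021032233
  sorted[9] = 2233212$002103
  sorted[10] = 233212$0021032
  sorted[11] = 3212$002103223
  sorted[12] = 32233212$00210
  sorted[13] = 33212$00210322
sorted[10] = 233212$0021032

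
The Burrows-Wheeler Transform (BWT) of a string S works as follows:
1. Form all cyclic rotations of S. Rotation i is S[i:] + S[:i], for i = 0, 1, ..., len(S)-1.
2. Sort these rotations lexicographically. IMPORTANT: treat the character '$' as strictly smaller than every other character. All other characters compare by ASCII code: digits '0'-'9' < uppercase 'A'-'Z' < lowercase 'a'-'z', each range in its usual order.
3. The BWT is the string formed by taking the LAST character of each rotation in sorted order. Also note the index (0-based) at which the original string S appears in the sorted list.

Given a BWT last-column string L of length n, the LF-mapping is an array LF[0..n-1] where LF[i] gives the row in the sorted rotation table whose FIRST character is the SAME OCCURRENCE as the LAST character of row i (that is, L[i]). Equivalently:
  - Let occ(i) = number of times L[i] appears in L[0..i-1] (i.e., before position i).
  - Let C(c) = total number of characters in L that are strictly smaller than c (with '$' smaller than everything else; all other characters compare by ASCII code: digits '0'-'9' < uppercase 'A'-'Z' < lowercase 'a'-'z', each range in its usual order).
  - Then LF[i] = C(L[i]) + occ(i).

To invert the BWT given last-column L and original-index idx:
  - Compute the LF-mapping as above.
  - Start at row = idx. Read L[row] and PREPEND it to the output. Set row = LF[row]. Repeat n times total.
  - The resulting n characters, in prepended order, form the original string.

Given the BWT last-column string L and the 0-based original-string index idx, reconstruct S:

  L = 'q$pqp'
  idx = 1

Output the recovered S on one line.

LF mapping: 3 0 1 4 2
Walk LF starting at row 1, prepending L[row]:
  step 1: row=1, L[1]='$', prepend. Next row=LF[1]=0
  step 2: row=0, L[0]='q', prepend. Next row=LF[0]=3
  step 3: row=3, L[3]='q', prepend. Next row=LF[3]=4
  step 4: row=4, L[4]='p', prepend. Next row=LF[4]=2
  step 5: row=2, L[2]='p', prepend. Next row=LF[2]=1
Reversed output: ppqq$

Answer: ppqq$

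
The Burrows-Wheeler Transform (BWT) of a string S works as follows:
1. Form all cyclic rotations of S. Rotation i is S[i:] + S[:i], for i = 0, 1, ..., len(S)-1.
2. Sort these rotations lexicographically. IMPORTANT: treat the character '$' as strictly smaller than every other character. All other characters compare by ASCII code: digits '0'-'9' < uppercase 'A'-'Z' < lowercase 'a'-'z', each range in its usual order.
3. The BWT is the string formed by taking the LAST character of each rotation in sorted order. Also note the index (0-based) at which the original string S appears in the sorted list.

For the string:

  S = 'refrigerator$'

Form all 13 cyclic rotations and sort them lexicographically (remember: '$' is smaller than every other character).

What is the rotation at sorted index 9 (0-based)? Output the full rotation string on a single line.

All 13 rotations (rotation i = S[i:]+S[:i]):
  rot[0] = refrigerator$
  rot[1] = efrigerator$r
  rot[2] = frigerator$re
  rot[3] = rigerator$ref
  rot[4] = igerator$refr
  rot[5] = gerator$refri
  rot[6] = erator$refrig
  rot[7] = rator$refrige
  rot[8] = ator$refriger
  rot[9] = tor$refrigera
  rot[10] = or$refrigerat
  rot[11] = r$refrigerato
  rot[12] = $refrigerator
Sorted (with $ < everything):
  sorted[0] = $refrigerator
  sorted[1] = ator$refriger
  sorted[2] = efrigerator$r
  sorted[3] = erator$refrig
  sorted[4] = frigerator$re
  sorted[5] = gerator$refri
  sorted[6] = igerator$refr
  sorted[7] = or$refrigerat
  sorted[8] = r$refrigerato
  sorted[9] = rator$refrige
  sorted[10] = refrigerator$
  sorted[11] = rigerator$ref
  sorted[12] = tor$refrigera
sorted[9] = rator$refrige

Answer: rator$refrige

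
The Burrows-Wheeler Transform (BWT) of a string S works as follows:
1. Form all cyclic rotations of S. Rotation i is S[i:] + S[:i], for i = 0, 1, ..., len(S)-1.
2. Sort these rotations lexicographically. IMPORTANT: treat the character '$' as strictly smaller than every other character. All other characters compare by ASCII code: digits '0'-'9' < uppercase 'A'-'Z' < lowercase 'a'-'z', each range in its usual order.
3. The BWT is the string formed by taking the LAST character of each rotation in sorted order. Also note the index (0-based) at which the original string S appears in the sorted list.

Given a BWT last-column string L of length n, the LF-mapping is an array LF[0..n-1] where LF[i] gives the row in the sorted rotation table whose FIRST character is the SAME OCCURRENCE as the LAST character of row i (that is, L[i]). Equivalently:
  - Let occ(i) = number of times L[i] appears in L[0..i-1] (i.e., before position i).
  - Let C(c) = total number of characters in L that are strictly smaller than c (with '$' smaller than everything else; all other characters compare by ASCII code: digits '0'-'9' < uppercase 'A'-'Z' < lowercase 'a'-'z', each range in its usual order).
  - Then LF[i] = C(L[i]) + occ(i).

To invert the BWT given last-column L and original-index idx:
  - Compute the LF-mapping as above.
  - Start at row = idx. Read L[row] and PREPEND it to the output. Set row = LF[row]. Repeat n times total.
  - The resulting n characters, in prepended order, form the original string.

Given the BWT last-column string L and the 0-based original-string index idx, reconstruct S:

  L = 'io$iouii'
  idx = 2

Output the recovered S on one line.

LF mapping: 1 5 0 2 6 7 3 4
Walk LF starting at row 2, prepending L[row]:
  step 1: row=2, L[2]='$', prepend. Next row=LF[2]=0
  step 2: row=0, L[0]='i', prepend. Next row=LF[0]=1
  step 3: row=1, L[1]='o', prepend. Next row=LF[1]=5
  step 4: row=5, L[5]='u', prepend. Next row=LF[5]=7
  step 5: row=7, L[7]='i', prepend. Next row=LF[7]=4
  step 6: row=4, L[4]='o', prepend. Next row=LF[4]=6
  step 7: row=6, L[6]='i', prepend. Next row=LF[6]=3
  step 8: row=3, L[3]='i', prepend. Next row=LF[3]=2
Reversed output: iioiuoi$

Answer: iioiuoi$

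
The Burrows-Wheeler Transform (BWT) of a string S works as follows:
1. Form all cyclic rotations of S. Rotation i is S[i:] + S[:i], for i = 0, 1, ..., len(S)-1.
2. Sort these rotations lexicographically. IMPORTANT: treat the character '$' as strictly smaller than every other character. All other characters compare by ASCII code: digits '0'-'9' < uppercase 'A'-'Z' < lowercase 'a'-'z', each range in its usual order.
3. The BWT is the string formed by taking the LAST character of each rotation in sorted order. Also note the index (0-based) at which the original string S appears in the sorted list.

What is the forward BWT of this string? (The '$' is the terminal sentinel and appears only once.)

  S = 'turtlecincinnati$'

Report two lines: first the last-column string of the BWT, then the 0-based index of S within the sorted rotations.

All 17 rotations (rotation i = S[i:]+S[:i]):
  rot[0] = turtlecincinnati$
  rot[1] = urtlecincinnati$t
  rot[2] = rtlecincinnati$tu
  rot[3] = tlecincinnati$tur
  rot[4] = lecincinnati$turt
  rot[5] = ecincinnati$turtl
  rot[6] = cincinnati$turtle
  rot[7] = incinnati$turtlec
  rot[8] = ncinnati$turtleci
  rot[9] = cinnati$turtlecin
  rot[10] = innati$turtlecinc
  rot[11] = nnati$turtlecinci
  rot[12] = nati$turtlecincin
  rot[13] = ati$turtlecincinn
  rot[14] = ti$turtlecincinna
  rot[15] = i$turtlecincinnat
  rot[16] = $turtlecincinnati
Sorted (with $ < everything):
  sorted[0] = $turtlecincinnati  (last char: 'i')
  sorted[1] = ati$turtlecincinn  (last char: 'n')
  sorted[2] = cincinnati$turtle  (last char: 'e')
  sorted[3] = cinnati$turtlecin  (last char: 'n')
  sorted[4] = ecincinnati$turtl  (last char: 'l')
  sorted[5] = i$turtlecincinnat  (last char: 't')
  sorted[6] = incinnati$turtlec  (last char: 'c')
  sorted[7] = innati$turtlecinc  (last char: 'c')
  sorted[8] = lecincinnati$turt  (last char: 't')
  sorted[9] = nati$turtlecincin  (last char: 'n')
  sorted[10] = ncinnati$turtleci  (last char: 'i')
  sorted[11] = nnati$turtlecinci  (last char: 'i')
  sorted[12] = rtlecincinnati$tu  (last char: 'u')
  sorted[13] = ti$turtlecincinna  (last char: 'a')
  sorted[14] = tlecincinnati$tur  (last char: 'r')
  sorted[15] = turtlecincinnati$  (last char: '$')
  sorted[16] = urtlecincinnati$t  (last char: 't')
Last column: inenltcctniiuar$t
Original string S is at sorted index 15

Answer: inenltcctniiuar$t
15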